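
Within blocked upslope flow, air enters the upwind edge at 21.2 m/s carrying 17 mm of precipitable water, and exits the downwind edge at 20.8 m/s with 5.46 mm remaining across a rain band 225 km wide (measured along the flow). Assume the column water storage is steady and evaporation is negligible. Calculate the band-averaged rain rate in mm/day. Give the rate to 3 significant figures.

Column moisture flux per unit crosswind length is F = V × PW.
Inflow: F_in = 21.2 × 17 = 360.4 mm·m/s
Outflow: F_out = 20.8 × 5.46 = 113.568 mm·m/s
Steady-state rate R = (F_in − F_out)/L = (360.4 − 113.568) / 225000 m = 1.097e-03 mm/s.
R = 1.097e-03 × 3600 × 24 = 94.8 mm/day.

R ≈ 94.8 mm/day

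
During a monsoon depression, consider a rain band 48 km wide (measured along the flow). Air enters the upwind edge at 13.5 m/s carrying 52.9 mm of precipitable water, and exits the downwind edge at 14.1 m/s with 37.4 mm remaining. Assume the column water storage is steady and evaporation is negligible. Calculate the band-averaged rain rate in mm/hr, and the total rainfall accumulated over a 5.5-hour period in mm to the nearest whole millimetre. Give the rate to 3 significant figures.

Column moisture flux per unit crosswind length is F = V × PW.
Inflow: F_in = 13.5 × 52.9 = 714.15 mm·m/s
Outflow: F_out = 14.1 × 37.4 = 527.34 mm·m/s
Steady-state rate R = (F_in − F_out)/L = (714.15 − 527.34) / 48000 m = 3.892e-03 mm/s.
R = 3.892e-03 × 3600 = 14.0 mm/hr.
Over 5.5 h: total = 14.0 × 5.5 = 77 mm.

R ≈ 14.0 mm/hr; total ≈ 77 mm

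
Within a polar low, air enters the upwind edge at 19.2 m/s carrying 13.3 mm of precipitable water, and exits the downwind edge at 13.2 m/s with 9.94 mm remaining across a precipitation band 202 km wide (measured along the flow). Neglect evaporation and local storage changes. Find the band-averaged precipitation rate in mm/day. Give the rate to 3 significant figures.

Column moisture flux per unit crosswind length is F = V × PW.
Inflow: F_in = 19.2 × 13.3 = 255.36 mm·m/s
Outflow: F_out = 13.2 × 9.94 = 131.208 mm·m/s
Steady-state rate R = (F_in − F_out)/L = (255.36 − 131.208) / 202000 m = 6.146e-04 mm/s.
R = 6.146e-04 × 3600 × 24 = 53.1 mm/day.

R ≈ 53.1 mm/day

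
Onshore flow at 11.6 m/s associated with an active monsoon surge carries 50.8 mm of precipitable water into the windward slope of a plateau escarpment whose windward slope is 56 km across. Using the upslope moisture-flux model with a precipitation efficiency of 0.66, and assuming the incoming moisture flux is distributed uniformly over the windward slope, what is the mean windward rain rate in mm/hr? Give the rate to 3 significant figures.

Incoming column moisture flux per unit ridge length: F = V × PW = 11.6 × 50.8 = 589.28 mm·m/s.
Spread over the 56 km slope with efficiency ε = 0.66: R = ε·F/W = 0.66 × 589.28 / 56000 m = 6.945e-03 mm/s.
R = 6.945e-03 × 3600 = 25.0 mm/hr.

R ≈ 25.0 mm/hr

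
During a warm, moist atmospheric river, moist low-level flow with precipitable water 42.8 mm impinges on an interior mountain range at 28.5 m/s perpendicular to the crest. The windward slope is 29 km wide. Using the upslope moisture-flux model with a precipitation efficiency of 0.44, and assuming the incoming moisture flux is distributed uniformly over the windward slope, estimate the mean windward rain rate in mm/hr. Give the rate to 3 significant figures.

R ≈ 66.6 mm/hr

Incoming column moisture flux per unit ridge length: F = V × PW = 28.5 × 42.8 = 1219.8 mm·m/s.
Spread over the 29 km slope with efficiency ε = 0.44: R = ε·F/W = 0.44 × 1219.8 / 29000 m = 1.851e-02 mm/s.
R = 1.851e-02 × 3600 = 66.6 mm/hr.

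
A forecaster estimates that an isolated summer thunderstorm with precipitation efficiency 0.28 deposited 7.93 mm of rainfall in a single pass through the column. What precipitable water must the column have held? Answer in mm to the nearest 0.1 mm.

PW = rainfall / ε = 7.93 / 0.28 = 28.3 mm.

PW ≈ 28.3 mm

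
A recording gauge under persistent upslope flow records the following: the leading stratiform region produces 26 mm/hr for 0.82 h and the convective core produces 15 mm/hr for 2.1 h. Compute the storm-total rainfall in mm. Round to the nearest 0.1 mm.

Total = Σ Rᵢ Δtᵢ = 26 × 0.82 + 15 × 2.1
      = 21.32 + 31.5 = 52.8 mm.

total ≈ 52.8 mm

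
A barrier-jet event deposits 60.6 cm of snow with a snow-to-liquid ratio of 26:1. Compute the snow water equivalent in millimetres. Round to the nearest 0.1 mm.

SWE = snow depth / ratio = 60.6 cm / 26 = 2.331 cm = 23.3 mm.

SWE ≈ 23.3 mm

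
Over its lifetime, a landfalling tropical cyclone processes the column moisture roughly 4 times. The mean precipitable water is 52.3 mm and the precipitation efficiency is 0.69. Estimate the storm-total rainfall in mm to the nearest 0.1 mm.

Each cycle deposits ε × PW = 0.69 × 52.3 = 36.087 mm.
Over 4 cycles: 4 × 36.087 = 144.3 mm.

rainfall ≈ 144.3 mm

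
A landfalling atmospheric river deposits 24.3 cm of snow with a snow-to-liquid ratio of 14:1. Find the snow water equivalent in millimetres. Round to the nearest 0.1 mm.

SWE ≈ 17.4 mm

SWE = snow depth / ratio = 24.3 cm / 14 = 1.736 cm = 17.4 mm.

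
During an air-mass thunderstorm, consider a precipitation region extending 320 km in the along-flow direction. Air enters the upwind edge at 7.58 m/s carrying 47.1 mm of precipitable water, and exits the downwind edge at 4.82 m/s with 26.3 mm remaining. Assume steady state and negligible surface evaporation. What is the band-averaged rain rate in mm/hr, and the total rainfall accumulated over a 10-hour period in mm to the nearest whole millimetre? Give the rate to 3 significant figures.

Column moisture flux per unit crosswind length is F = V × PW.
Inflow: F_in = 7.58 × 47.1 = 357.018 mm·m/s
Outflow: F_out = 4.82 × 26.3 = 126.766 mm·m/s
Steady-state rate R = (F_in − F_out)/L = (357.018 − 126.766) / 320000 m = 7.195e-04 mm/s.
R = 7.195e-04 × 3600 = 2.59 mm/hr.
Over 10 h: total = 2.59 × 10 = 25.9 ≈ 26 mm.

R ≈ 2.59 mm/hr; total ≈ 26 mm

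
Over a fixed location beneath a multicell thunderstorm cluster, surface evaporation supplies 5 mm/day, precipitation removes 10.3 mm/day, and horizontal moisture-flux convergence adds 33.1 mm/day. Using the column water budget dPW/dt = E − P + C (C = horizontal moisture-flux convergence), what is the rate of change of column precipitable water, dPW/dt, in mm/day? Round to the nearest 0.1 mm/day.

dPW/dt ≈ 27.8 mm/day

dPW/dt = E − P + C = 5 − 10.3 + (33.1) = 27.8 mm/day.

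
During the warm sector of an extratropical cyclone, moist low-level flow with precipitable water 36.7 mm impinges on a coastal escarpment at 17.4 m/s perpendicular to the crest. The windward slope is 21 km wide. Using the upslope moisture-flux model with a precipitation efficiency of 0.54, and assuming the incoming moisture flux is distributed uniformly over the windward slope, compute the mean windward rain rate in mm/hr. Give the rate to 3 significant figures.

Incoming column moisture flux per unit ridge length: F = V × PW = 17.4 × 36.7 = 638.58 mm·m/s.
Spread over the 21 km slope with efficiency ε = 0.54: R = ε·F/W = 0.54 × 638.58 / 21000 m = 1.642e-02 mm/s.
R = 1.642e-02 × 3600 = 59.1 mm/hr.

R ≈ 59.1 mm/hr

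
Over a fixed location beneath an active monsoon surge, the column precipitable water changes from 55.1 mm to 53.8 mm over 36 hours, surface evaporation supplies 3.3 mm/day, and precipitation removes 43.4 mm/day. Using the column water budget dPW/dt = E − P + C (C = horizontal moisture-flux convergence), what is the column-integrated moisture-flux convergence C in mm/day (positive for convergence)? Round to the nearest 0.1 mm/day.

C ≈ 39.2 mm/day

dPW/dt = (53.8 − 55.1) mm / (36/24 day) = -0.867 mm/day.
C = dPW/dt − E + P = (-0.867) − 3.3 + 43.4 = 39.2 mm/day.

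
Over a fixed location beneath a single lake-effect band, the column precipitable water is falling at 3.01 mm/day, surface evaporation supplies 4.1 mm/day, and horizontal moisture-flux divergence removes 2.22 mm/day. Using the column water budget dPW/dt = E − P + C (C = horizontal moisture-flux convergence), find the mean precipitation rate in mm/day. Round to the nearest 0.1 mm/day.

P ≈ 4.9 mm/day

dPW/dt = -3.01 mm/day.
P = E + C − dPW/dt = 4.1 + (-2.22) − (-3.01) = 4.9 mm/day.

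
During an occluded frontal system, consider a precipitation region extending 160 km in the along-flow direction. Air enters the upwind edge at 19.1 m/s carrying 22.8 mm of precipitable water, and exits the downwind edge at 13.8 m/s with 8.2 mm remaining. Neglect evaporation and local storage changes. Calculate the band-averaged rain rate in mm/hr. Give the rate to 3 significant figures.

R ≈ 7.25 mm/hr

Column moisture flux per unit crosswind length is F = V × PW.
Inflow: F_in = 19.1 × 22.8 = 435.48 mm·m/s
Outflow: F_out = 13.8 × 8.2 = 113.16 mm·m/s
Steady-state rate R = (F_in − F_out)/L = (435.48 − 113.16) / 160000 m = 2.015e-03 mm/s.
R = 2.015e-03 × 3600 = 7.25 mm/hr.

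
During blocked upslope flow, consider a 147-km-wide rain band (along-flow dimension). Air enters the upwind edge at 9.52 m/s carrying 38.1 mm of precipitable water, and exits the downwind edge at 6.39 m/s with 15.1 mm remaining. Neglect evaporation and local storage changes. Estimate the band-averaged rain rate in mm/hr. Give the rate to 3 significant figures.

R ≈ 6.52 mm/hr

Column moisture flux per unit crosswind length is F = V × PW.
Inflow: F_in = 9.52 × 38.1 = 362.712 mm·m/s
Outflow: F_out = 6.39 × 15.1 = 96.489 mm·m/s
Steady-state rate R = (F_in − F_out)/L = (362.712 − 96.489) / 147000 m = 1.811e-03 mm/s.
R = 1.811e-03 × 3600 = 6.52 mm/hr.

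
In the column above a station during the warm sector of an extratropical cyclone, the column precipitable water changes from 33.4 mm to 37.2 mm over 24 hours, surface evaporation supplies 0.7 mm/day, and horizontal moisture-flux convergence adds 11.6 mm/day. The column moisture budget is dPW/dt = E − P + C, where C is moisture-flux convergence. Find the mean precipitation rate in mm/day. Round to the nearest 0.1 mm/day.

dPW/dt = (37.2 − 33.4) mm / (24/24 day) = +3.800 mm/day.
P = E + C − dPW/dt = 0.7 + (11.6) − (+3.800) = 8.5 mm/day.

P ≈ 8.5 mm/day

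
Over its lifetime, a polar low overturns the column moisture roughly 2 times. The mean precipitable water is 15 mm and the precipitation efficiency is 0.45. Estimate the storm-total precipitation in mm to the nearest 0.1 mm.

precipitation ≈ 13.5 mm

Each cycle deposits ε × PW = 0.45 × 15 = 6.75 mm.
Over 2 cycles: 2 × 6.75 = 13.5 mm.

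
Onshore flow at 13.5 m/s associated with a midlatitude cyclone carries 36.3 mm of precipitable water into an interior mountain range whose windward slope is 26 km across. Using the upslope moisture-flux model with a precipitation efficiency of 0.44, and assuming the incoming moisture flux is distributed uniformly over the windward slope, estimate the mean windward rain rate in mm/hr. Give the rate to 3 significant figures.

Incoming column moisture flux per unit ridge length: F = V × PW = 13.5 × 36.3 = 490.05 mm·m/s.
Spread over the 26 km slope with efficiency ε = 0.44: R = ε·F/W = 0.44 × 490.05 / 26000 m = 8.293e-03 mm/s.
R = 8.293e-03 × 3600 = 29.9 mm/hr.

R ≈ 29.9 mm/hr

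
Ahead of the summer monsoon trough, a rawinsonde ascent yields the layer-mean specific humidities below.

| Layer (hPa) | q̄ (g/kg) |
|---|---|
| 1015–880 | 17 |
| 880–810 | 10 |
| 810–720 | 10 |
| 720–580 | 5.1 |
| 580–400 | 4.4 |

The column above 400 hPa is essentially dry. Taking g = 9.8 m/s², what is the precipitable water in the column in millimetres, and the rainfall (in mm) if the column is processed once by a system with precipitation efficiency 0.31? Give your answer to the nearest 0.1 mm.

Precipitable water is the column-integrated vapour mass per unit area: PW = (1/g) Σ q̄ Δp, with q in kg/kg and Δp in Pa (1 kg/m² of water = 1 mm).
Layer 1015–880 hPa: Δp = 135 hPa = 13500 Pa, q̄ = 0.017 kg/kg → 0.017 × 13500 / 9.8 = 23.42 mm
Layer 880–810 hPa: Δp = 70 hPa = 7000 Pa, q̄ = 0.01 kg/kg → 0.01 × 7000 / 9.8 = 7.14 mm
Layer 810–720 hPa: Δp = 90 hPa = 9000 Pa, q̄ = 0.01 kg/kg → 0.01 × 9000 / 9.8 = 9.18 mm
Layer 720–580 hPa: Δp = 140 hPa = 14000 Pa, q̄ = 0.0051 kg/kg → 0.0051 × 14000 / 9.8 = 7.29 mm
Layer 580–400 hPa: Δp = 180 hPa = 18000 Pa, q̄ = 0.0044 kg/kg → 0.0044 × 18000 / 9.8 = 8.08 mm
PW = 23.42 + 7.14 + 9.18 + 7.29 + 8.08 = 55.11 ≈ 55.1 mm.
Rainfall = ε × PW = 0.31 × 55.1 = 17.1 mm.

PW ≈ 55.1 mm; rainfall ≈ 17.1 mm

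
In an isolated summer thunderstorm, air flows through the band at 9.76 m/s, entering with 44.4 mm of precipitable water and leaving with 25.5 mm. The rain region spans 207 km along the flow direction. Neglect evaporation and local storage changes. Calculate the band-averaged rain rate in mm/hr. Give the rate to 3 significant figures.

R ≈ 3.21 mm/hr

Column moisture flux per unit crosswind length is F = V × PW.
Inflow: F_in = 9.76 × 44.4 = 433.344 mm·m/s
Outflow: F_out = 9.76 × 25.5 = 248.88 mm·m/s
Steady-state rate R = (F_in − F_out)/L = (433.344 − 248.88) / 207000 m = 8.911e-04 mm/s.
R = 8.911e-04 × 3600 = 3.21 mm/hr.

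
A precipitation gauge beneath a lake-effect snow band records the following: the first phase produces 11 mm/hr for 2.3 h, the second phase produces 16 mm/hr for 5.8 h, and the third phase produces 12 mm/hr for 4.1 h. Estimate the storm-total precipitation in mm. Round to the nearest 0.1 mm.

Total = Σ Rᵢ Δtᵢ = 11 × 2.3 + 16 × 5.8 + 12 × 4.1
      = 25.3 + 92.8 + 49.2 = 167.3 mm.

total ≈ 167.3 mm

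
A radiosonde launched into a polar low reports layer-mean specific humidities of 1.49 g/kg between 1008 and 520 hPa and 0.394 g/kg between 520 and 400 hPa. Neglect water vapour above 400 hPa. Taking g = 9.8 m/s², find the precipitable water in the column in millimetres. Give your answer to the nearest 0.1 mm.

Precipitable water is the column-integrated vapour mass per unit area: PW = (1/g) Σ q̄ Δp, with q in kg/kg and Δp in Pa (1 kg/m² of water = 1 mm).
Layer 1008–520 hPa: Δp = 488 hPa = 48800 Pa, q̄ = 0.00149 kg/kg → 0.00149 × 48800 / 9.8 = 7.42 mm
Layer 520–400 hPa: Δp = 120 hPa = 12000 Pa, q̄ = 0.000394 kg/kg → 0.000394 × 12000 / 9.8 = 0.48 mm
PW = 7.42 + 0.48 = 7.90 ≈ 7.9 mm.

PW ≈ 7.9 mm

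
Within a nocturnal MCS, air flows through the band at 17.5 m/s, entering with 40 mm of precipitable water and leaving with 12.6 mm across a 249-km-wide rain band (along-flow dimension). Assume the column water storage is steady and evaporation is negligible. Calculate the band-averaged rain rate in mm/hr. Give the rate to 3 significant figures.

R ≈ 6.93 mm/hr

Column moisture flux per unit crosswind length is F = V × PW.
Inflow: F_in = 17.5 × 40 = 700 mm·m/s
Outflow: F_out = 17.5 × 12.6 = 220.5 mm·m/s
Steady-state rate R = (F_in − F_out)/L = (700 − 220.5) / 249000 m = 1.926e-03 mm/s.
R = 1.926e-03 × 3600 = 6.93 mm/hr.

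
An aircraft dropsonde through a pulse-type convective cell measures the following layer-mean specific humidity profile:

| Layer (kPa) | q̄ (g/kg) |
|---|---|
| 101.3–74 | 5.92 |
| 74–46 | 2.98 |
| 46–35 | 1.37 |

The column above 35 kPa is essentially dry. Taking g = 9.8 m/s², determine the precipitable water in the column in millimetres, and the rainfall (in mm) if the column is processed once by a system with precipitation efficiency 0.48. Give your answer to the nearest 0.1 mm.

Precipitable water is the column-integrated vapour mass per unit area: PW = (1/g) Σ q̄ Δp, with q in kg/kg and Δp in Pa (1 kg/m² of water = 1 mm).
Layer 101.3–74 kPa: Δp = 273 hPa = 27300 Pa, q̄ = 0.00592 kg/kg → 0.00592 × 27300 / 9.8 = 16.49 mm
Layer 74–46 kPa: Δp = 280 hPa = 28000 Pa, q̄ = 0.00298 kg/kg → 0.00298 × 28000 / 9.8 = 8.51 mm
Layer 46–35 kPa: Δp = 110 hPa = 11000 Pa, q̄ = 0.00137 kg/kg → 0.00137 × 11000 / 9.8 = 1.54 mm
PW = 16.49 + 8.51 + 1.54 = 26.54 ≈ 26.5 mm.
Rainfall = ε × PW = 0.48 × 26.5 = 12.7 mm.

PW ≈ 26.5 mm; rainfall ≈ 12.7 mm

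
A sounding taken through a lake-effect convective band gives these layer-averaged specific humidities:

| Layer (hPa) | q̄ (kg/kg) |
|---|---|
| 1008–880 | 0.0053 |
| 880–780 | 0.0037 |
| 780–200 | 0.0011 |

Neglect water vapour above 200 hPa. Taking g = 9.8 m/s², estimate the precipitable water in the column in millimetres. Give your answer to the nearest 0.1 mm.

Precipitable water is the column-integrated vapour mass per unit area: PW = (1/g) Σ q̄ Δp, with q in kg/kg and Δp in Pa (1 kg/m² of water = 1 mm).
Layer 1008–880 hPa: Δp = 128 hPa = 12800 Pa, q̄ = 0.0053 kg/kg → 0.0053 × 12800 / 9.8 = 6.92 mm
Layer 880–780 hPa: Δp = 100 hPa = 10000 Pa, q̄ = 0.0037 kg/kg → 0.0037 × 10000 / 9.8 = 3.78 mm
Layer 780–200 hPa: Δp = 580 hPa = 58000 Pa, q̄ = 0.0011 kg/kg → 0.0011 × 58000 / 9.8 = 6.51 mm
PW = 6.92 + 3.78 + 6.51 = 17.21 ≈ 17.2 mm.

PW ≈ 17.2 mm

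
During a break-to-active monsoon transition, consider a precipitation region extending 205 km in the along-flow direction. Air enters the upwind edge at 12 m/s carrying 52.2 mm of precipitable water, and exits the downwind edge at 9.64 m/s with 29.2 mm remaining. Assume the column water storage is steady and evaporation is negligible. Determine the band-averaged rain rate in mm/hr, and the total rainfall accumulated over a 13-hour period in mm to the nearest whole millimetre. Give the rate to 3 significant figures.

R ≈ 6.06 mm/hr; total ≈ 79 mm

Column moisture flux per unit crosswind length is F = V × PW.
Inflow: F_in = 12 × 52.2 = 626.4 mm·m/s
Outflow: F_out = 9.64 × 29.2 = 281.488 mm·m/s
Steady-state rate R = (F_in − F_out)/L = (626.4 − 281.488) / 205000 m = 1.682e-03 mm/s.
R = 1.682e-03 × 3600 = 6.06 mm/hr.
Over 13 h: total = 6.06 × 13 = 78.78 ≈ 79 mm.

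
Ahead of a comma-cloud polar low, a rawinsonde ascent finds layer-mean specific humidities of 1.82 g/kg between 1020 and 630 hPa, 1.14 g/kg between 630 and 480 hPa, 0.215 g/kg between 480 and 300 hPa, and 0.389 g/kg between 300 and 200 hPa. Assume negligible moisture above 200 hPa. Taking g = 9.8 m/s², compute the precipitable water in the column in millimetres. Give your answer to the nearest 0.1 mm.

Precipitable water is the column-integrated vapour mass per unit area: PW = (1/g) Σ q̄ Δp, with q in kg/kg and Δp in Pa (1 kg/m² of water = 1 mm).
Layer 1020–630 hPa: Δp = 390 hPa = 39000 Pa, q̄ = 0.00182 kg/kg → 0.00182 × 39000 / 9.8 = 7.24 mm
Layer 630–480 hPa: Δp = 150 hPa = 15000 Pa, q̄ = 0.00114 kg/kg → 0.00114 × 15000 / 9.8 = 1.74 mm
Layer 480–300 hPa: Δp = 180 hPa = 18000 Pa, q̄ = 0.000215 kg/kg → 0.000215 × 18000 / 9.8 = 0.39 mm
Layer 300–200 hPa: Δp = 100 hPa = 10000 Pa, q̄ = 0.000389 kg/kg → 0.000389 × 10000 / 9.8 = 0.40 mm
PW = 7.24 + 1.74 + 0.39 + 0.40 = 9.77 ≈ 9.8 mm.

PW ≈ 9.8 mm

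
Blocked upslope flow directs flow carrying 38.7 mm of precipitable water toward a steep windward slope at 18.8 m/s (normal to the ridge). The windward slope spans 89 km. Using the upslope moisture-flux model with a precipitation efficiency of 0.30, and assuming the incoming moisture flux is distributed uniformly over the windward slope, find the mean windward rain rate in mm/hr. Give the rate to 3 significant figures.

R ≈ 8.83 mm/hr

Incoming column moisture flux per unit ridge length: F = V × PW = 18.8 × 38.7 = 727.56 mm·m/s.
Spread over the 89 km slope with efficiency ε = 0.30: R = ε·F/W = 0.30 × 727.56 / 89000 m = 2.452e-03 mm/s.
R = 2.452e-03 × 3600 = 8.83 mm/hr.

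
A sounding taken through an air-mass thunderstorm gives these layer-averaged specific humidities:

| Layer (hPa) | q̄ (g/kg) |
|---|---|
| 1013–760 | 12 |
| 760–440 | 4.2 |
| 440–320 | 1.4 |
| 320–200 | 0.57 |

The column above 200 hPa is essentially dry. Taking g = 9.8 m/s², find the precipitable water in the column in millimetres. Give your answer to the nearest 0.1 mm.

Precipitable water is the column-integrated vapour mass per unit area: PW = (1/g) Σ q̄ Δp, with q in kg/kg and Δp in Pa (1 kg/m² of water = 1 mm).
Layer 1013–760 hPa: Δp = 253 hPa = 25300 Pa, q̄ = 0.012 kg/kg → 0.012 × 25300 / 9.8 = 30.98 mm
Layer 760–440 hPa: Δp = 320 hPa = 32000 Pa, q̄ = 0.0042 kg/kg → 0.0042 × 32000 / 9.8 = 13.71 mm
Layer 440–320 hPa: Δp = 120 hPa = 12000 Pa, q̄ = 0.0014 kg/kg → 0.0014 × 12000 / 9.8 = 1.71 mm
Layer 320–200 hPa: Δp = 120 hPa = 12000 Pa, q̄ = 0.00057 kg/kg → 0.00057 × 12000 / 9.8 = 0.70 mm
PW = 30.98 + 13.71 + 1.71 + 0.70 = 47.10 ≈ 47.1 mm.

PW ≈ 47.1 mm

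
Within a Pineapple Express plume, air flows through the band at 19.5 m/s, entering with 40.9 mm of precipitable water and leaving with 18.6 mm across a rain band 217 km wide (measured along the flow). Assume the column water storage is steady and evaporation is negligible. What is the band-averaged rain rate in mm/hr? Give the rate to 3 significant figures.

R ≈ 7.21 mm/hr

Column moisture flux per unit crosswind length is F = V × PW.
Inflow: F_in = 19.5 × 40.9 = 797.55 mm·m/s
Outflow: F_out = 19.5 × 18.6 = 362.7 mm·m/s
Steady-state rate R = (F_in − F_out)/L = (797.55 − 362.7) / 217000 m = 2.004e-03 mm/s.
R = 2.004e-03 × 3600 = 7.21 mm/hr.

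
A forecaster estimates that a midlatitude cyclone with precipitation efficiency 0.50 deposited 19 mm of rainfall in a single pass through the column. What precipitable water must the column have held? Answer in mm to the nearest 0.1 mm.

PW ≈ 38.0 mm

PW = rainfall / ε = 19 / 0.50 = 38.0 mm.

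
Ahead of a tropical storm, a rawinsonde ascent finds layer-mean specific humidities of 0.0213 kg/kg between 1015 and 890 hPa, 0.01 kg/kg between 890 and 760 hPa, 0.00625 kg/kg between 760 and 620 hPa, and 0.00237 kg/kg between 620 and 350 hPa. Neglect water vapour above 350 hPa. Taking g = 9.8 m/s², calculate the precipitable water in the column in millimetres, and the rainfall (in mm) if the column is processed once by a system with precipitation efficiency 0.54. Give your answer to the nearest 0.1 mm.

PW ≈ 55.9 mm; rainfall ≈ 30.2 mm

Precipitable water is the column-integrated vapour mass per unit area: PW = (1/g) Σ q̄ Δp, with q in kg/kg and Δp in Pa (1 kg/m² of water = 1 mm).
Layer 1015–890 hPa: Δp = 125 hPa = 12500 Pa, q̄ = 0.0213 kg/kg → 0.0213 × 12500 / 9.8 = 27.17 mm
Layer 890–760 hPa: Δp = 130 hPa = 13000 Pa, q̄ = 0.01 kg/kg → 0.01 × 13000 / 9.8 = 13.27 mm
Layer 760–620 hPa: Δp = 140 hPa = 14000 Pa, q̄ = 0.00625 kg/kg → 0.00625 × 14000 / 9.8 = 8.93 mm
Layer 620–350 hPa: Δp = 270 hPa = 27000 Pa, q̄ = 0.00237 kg/kg → 0.00237 × 27000 / 9.8 = 6.53 mm
PW = 27.17 + 13.27 + 8.93 + 6.53 = 55.90 ≈ 55.9 mm.
Rainfall = ε × PW = 0.54 × 55.9 = 30.2 mm.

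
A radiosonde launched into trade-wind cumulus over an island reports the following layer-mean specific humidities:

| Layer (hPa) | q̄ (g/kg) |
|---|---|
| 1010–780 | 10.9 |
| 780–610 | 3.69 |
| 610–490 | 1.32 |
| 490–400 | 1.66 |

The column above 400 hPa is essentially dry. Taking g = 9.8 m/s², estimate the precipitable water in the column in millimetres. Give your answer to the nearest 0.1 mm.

PW ≈ 35.1 mm

Precipitable water is the column-integrated vapour mass per unit area: PW = (1/g) Σ q̄ Δp, with q in kg/kg and Δp in Pa (1 kg/m² of water = 1 mm).
Layer 1010–780 hPa: Δp = 230 hPa = 23000 Pa, q̄ = 0.0109 kg/kg → 0.0109 × 23000 / 9.8 = 25.58 mm
Layer 780–610 hPa: Δp = 170 hPa = 17000 Pa, q̄ = 0.00369 kg/kg → 0.00369 × 17000 / 9.8 = 6.40 mm
Layer 610–490 hPa: Δp = 120 hPa = 12000 Pa, q̄ = 0.00132 kg/kg → 0.00132 × 12000 / 9.8 = 1.62 mm
Layer 490–400 hPa: Δp = 90 hPa = 9000 Pa, q̄ = 0.00166 kg/kg → 0.00166 × 9000 / 9.8 = 1.52 mm
PW = 25.58 + 6.40 + 1.62 + 1.52 = 35.12 ≈ 35.1 mm.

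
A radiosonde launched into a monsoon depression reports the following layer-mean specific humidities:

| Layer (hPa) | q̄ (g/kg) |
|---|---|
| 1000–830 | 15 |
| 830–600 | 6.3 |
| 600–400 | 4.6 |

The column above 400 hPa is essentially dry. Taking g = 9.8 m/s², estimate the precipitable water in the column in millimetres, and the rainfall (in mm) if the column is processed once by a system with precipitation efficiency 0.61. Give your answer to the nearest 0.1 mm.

Precipitable water is the column-integrated vapour mass per unit area: PW = (1/g) Σ q̄ Δp, with q in kg/kg and Δp in Pa (1 kg/m² of water = 1 mm).
Layer 1000–830 hPa: Δp = 170 hPa = 17000 Pa, q̄ = 0.015 kg/kg → 0.015 × 17000 / 9.8 = 26.02 mm
Layer 830–600 hPa: Δp = 230 hPa = 23000 Pa, q̄ = 0.0063 kg/kg → 0.0063 × 23000 / 9.8 = 14.79 mm
Layer 600–400 hPa: Δp = 200 hPa = 20000 Pa, q̄ = 0.0046 kg/kg → 0.0046 × 20000 / 9.8 = 9.39 mm
PW = 26.02 + 14.79 + 9.39 = 50.20 ≈ 50.2 mm.
Rainfall = ε × PW = 0.61 × 50.2 = 30.6 mm.

PW ≈ 50.2 mm; rainfall ≈ 30.6 mm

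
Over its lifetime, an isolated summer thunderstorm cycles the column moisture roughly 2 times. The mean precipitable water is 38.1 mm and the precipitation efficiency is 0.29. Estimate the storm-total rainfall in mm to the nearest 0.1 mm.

rainfall ≈ 22.1 mm

Each cycle deposits ε × PW = 0.29 × 38.1 = 11.049 mm.
Over 2 cycles: 2 × 11.049 = 22.1 mm.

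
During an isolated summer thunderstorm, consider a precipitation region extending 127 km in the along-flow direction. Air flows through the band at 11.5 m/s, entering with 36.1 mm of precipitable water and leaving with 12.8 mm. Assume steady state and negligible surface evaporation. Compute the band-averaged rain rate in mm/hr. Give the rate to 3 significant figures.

Column moisture flux per unit crosswind length is F = V × PW.
Inflow: F_in = 11.5 × 36.1 = 415.15 mm·m/s
Outflow: F_out = 11.5 × 12.8 = 147.2 mm·m/s
Steady-state rate R = (F_in − F_out)/L = (415.15 − 147.2) / 127000 m = 2.110e-03 mm/s.
R = 2.110e-03 × 3600 = 7.60 mm/hr.

R ≈ 7.60 mm/hr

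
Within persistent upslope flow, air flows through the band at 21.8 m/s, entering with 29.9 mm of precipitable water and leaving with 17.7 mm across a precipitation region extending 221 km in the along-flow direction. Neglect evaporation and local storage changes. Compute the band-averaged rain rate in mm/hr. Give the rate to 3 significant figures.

R ≈ 4.33 mm/hr

Column moisture flux per unit crosswind length is F = V × PW.
Inflow: F_in = 21.8 × 29.9 = 651.82 mm·m/s
Outflow: F_out = 21.8 × 17.7 = 385.86 mm·m/s
Steady-state rate R = (F_in − F_out)/L = (651.82 − 385.86) / 221000 m = 1.203e-03 mm/s.
R = 1.203e-03 × 3600 = 4.33 mm/hr.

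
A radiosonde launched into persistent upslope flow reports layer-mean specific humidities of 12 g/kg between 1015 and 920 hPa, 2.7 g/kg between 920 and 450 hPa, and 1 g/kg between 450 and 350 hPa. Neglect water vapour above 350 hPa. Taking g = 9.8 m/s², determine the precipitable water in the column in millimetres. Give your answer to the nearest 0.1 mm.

Precipitable water is the column-integrated vapour mass per unit area: PW = (1/g) Σ q̄ Δp, with q in kg/kg and Δp in Pa (1 kg/m² of water = 1 mm).
Layer 1015–920 hPa: Δp = 95 hPa = 9500 Pa, q̄ = 0.012 kg/kg → 0.012 × 9500 / 9.8 = 11.63 mm
Layer 920–450 hPa: Δp = 470 hPa = 47000 Pa, q̄ = 0.0027 kg/kg → 0.0027 × 47000 / 9.8 = 12.95 mm
Layer 450–350 hPa: Δp = 100 hPa = 10000 Pa, q̄ = 0.001 kg/kg → 0.001 × 10000 / 9.8 = 1.02 mm
PW = 11.63 + 12.95 + 1.02 = 25.60 ≈ 25.6 mm.

PW ≈ 25.6 mm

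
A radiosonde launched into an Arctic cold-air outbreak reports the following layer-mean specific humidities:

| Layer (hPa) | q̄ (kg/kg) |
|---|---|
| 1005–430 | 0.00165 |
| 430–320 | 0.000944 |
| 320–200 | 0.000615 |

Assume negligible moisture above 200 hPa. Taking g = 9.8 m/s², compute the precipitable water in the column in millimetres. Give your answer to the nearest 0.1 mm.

Precipitable water is the column-integrated vapour mass per unit area: PW = (1/g) Σ q̄ Δp, with q in kg/kg and Δp in Pa (1 kg/m² of water = 1 mm).
Layer 1005–430 hPa: Δp = 575 hPa = 57500 Pa, q̄ = 0.00165 kg/kg → 0.00165 × 57500 / 9.8 = 9.68 mm
Layer 430–320 hPa: Δp = 110 hPa = 11000 Pa, q̄ = 0.000944 kg/kg → 0.000944 × 11000 / 9.8 = 1.06 mm
Layer 320–200 hPa: Δp = 120 hPa = 12000 Pa, q̄ = 0.000615 kg/kg → 0.000615 × 12000 / 9.8 = 0.75 mm
PW = 9.68 + 1.06 + 0.75 = 11.49 ≈ 11.5 mm.

PW ≈ 11.5 mm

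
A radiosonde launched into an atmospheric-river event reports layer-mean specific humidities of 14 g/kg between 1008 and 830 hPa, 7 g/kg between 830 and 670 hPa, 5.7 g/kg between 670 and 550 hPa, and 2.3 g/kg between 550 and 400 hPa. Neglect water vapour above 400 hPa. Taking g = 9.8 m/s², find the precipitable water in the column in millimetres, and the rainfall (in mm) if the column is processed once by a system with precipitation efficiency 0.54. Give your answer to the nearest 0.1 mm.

PW ≈ 47.4 mm; rainfall ≈ 25.6 mm

Precipitable water is the column-integrated vapour mass per unit area: PW = (1/g) Σ q̄ Δp, with q in kg/kg and Δp in Pa (1 kg/m² of water = 1 mm).
Layer 1008–830 hPa: Δp = 178 hPa = 17800 Pa, q̄ = 0.014 kg/kg → 0.014 × 17800 / 9.8 = 25.43 mm
Layer 830–670 hPa: Δp = 160 hPa = 16000 Pa, q̄ = 0.007 kg/kg → 0.007 × 16000 / 9.8 = 11.43 mm
Layer 670–550 hPa: Δp = 120 hPa = 12000 Pa, q̄ = 0.0057 kg/kg → 0.0057 × 12000 / 9.8 = 6.98 mm
Layer 550–400 hPa: Δp = 150 hPa = 15000 Pa, q̄ = 0.0023 kg/kg → 0.0023 × 15000 / 9.8 = 3.52 mm
PW = 25.43 + 11.43 + 6.98 + 3.52 = 47.36 ≈ 47.4 mm.
Rainfall = ε × PW = 0.54 × 47.4 = 25.6 mm.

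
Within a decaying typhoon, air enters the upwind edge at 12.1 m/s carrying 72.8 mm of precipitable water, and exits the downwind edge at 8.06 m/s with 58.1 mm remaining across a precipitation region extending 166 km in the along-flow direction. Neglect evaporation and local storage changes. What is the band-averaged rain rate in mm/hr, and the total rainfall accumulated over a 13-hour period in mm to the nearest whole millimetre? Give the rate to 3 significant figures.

Column moisture flux per unit crosswind length is F = V × PW.
Inflow: F_in = 12.1 × 72.8 = 880.88 mm·m/s
Outflow: F_out = 8.06 × 58.1 = 468.286 mm·m/s
Steady-state rate R = (F_in − F_out)/L = (880.88 − 468.286) / 166000 m = 2.486e-03 mm/s.
R = 2.486e-03 × 3600 = 8.95 mm/hr.
Over 13 h: total = 8.95 × 13 = 116.35 ≈ 116 mm.

R ≈ 8.95 mm/hr; total ≈ 116 mm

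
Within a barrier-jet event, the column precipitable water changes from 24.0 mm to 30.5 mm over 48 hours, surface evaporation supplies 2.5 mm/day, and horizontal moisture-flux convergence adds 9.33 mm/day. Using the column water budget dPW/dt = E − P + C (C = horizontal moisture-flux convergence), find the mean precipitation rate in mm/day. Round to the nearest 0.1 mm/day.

dPW/dt = (30.5 − 24.0) mm / (48/24 day) = +3.250 mm/day.
P = E + C − dPW/dt = 2.5 + (9.33) − (+3.250) = 8.6 mm/day.

P ≈ 8.6 mm/day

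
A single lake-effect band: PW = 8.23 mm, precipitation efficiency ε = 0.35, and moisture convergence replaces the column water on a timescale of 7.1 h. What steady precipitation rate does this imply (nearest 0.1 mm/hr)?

R ≈ 0.4 mm/hr

Each overturning extracts ε × PW = 0.35 × 8.23 = 2.8805 mm.
Rate = ε·PW / τ = 2.8805 / 7.1 h = 0.4 mm/hr.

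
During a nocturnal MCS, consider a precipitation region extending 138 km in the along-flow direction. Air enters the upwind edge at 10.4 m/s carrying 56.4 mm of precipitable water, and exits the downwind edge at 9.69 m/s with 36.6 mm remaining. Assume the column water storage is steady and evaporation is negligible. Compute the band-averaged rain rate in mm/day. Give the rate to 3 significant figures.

Column moisture flux per unit crosswind length is F = V × PW.
Inflow: F_in = 10.4 × 56.4 = 586.56 mm·m/s
Outflow: F_out = 9.69 × 36.6 = 354.654 mm·m/s
Steady-state rate R = (F_in − F_out)/L = (586.56 − 354.654) / 138000 m = 1.680e-03 mm/s.
R = 1.680e-03 × 3600 × 24 = 145 mm/day.

R ≈ 145 mm/day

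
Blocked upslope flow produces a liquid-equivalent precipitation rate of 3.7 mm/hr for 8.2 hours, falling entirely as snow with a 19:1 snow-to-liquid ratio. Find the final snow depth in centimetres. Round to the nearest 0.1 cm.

snow depth ≈ 57.6 cm

Liquid-equivalent depth = 3.7 × 8.2 = 30.34 mm.
Snow depth = 30.34 mm × 19 = 576.46 mm = 57.6 cm.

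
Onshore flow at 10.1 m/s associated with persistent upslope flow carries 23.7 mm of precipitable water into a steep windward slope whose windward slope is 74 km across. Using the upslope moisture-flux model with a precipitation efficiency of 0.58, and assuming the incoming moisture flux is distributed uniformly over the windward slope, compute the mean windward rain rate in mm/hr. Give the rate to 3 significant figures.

R ≈ 6.75 mm/hr

Incoming column moisture flux per unit ridge length: F = V × PW = 10.1 × 23.7 = 239.37 mm·m/s.
Spread over the 74 km slope with efficiency ε = 0.58: R = ε·F/W = 0.58 × 239.37 / 74000 m = 1.876e-03 mm/s.
R = 1.876e-03 × 3600 = 6.75 mm/hr.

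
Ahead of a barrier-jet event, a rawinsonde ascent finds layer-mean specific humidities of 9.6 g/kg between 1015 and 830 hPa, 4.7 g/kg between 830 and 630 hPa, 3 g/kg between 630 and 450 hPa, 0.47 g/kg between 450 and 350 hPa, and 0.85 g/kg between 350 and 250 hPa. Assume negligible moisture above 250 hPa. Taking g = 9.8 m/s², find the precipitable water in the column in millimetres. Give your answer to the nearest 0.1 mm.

Precipitable water is the column-integrated vapour mass per unit area: PW = (1/g) Σ q̄ Δp, with q in kg/kg and Δp in Pa (1 kg/m² of water = 1 mm).
Layer 1015–830 hPa: Δp = 185 hPa = 18500 Pa, q̄ = 0.0096 kg/kg → 0.0096 × 18500 / 9.8 = 18.12 mm
Layer 830–630 hPa: Δp = 200 hPa = 20000 Pa, q̄ = 0.0047 kg/kg → 0.0047 × 20000 / 9.8 = 9.59 mm
Layer 630–450 hPa: Δp = 180 hPa = 18000 Pa, q̄ = 0.003 kg/kg → 0.003 × 18000 / 9.8 = 5.51 mm
Layer 450–350 hPa: Δp = 100 hPa = 10000 Pa, q̄ = 0.00047 kg/kg → 0.00047 × 10000 / 9.8 = 0.48 mm
Layer 350–250 hPa: Δp = 100 hPa = 10000 Pa, q̄ = 0.00085 kg/kg → 0.00085 × 10000 / 9.8 = 0.87 mm
PW = 18.12 + 9.59 + 5.51 + 0.48 + 0.87 = 34.57 ≈ 34.6 mm.

PW ≈ 34.6 mm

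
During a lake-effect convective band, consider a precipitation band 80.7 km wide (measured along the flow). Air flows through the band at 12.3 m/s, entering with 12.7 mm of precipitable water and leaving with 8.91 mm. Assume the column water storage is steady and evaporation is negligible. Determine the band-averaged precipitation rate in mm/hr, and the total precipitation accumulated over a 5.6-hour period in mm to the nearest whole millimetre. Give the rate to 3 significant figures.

R ≈ 2.08 mm/hr; total ≈ 12 mm

Column moisture flux per unit crosswind length is F = V × PW.
Inflow: F_in = 12.3 × 12.7 = 156.21 mm·m/s
Outflow: F_out = 12.3 × 8.91 = 109.593 mm·m/s
Steady-state rate R = (F_in − F_out)/L = (156.21 − 109.593) / 80700 m = 5.777e-04 mm/s.
R = 5.777e-04 × 3600 = 2.08 mm/hr.
Over 5.6 h: total = 2.08 × 5.6 = 11.648 ≈ 12 mm.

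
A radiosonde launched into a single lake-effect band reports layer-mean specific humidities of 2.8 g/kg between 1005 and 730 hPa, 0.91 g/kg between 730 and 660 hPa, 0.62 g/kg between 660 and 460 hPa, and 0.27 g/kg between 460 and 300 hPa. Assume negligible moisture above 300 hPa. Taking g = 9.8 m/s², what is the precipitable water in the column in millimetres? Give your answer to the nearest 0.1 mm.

Precipitable water is the column-integrated vapour mass per unit area: PW = (1/g) Σ q̄ Δp, with q in kg/kg and Δp in Pa (1 kg/m² of water = 1 mm).
Layer 1005–730 hPa: Δp = 275 hPa = 27500 Pa, q̄ = 0.0028 kg/kg → 0.0028 × 27500 / 9.8 = 7.86 mm
Layer 730–660 hPa: Δp = 70 hPa = 7000 Pa, q̄ = 0.00091 kg/kg → 0.00091 × 7000 / 9.8 = 0.65 mm
Layer 660–460 hPa: Δp = 200 hPa = 20000 Pa, q̄ = 0.00062 kg/kg → 0.00062 × 20000 / 9.8 = 1.27 mm
Layer 460–300 hPa: Δp = 160 hPa = 16000 Pa, q̄ = 0.00027 kg/kg → 0.00027 × 16000 / 9.8 = 0.44 mm
PW = 7.86 + 0.65 + 1.27 + 0.44 = 10.22 ≈ 10.2 mm.

PW ≈ 10.2 mm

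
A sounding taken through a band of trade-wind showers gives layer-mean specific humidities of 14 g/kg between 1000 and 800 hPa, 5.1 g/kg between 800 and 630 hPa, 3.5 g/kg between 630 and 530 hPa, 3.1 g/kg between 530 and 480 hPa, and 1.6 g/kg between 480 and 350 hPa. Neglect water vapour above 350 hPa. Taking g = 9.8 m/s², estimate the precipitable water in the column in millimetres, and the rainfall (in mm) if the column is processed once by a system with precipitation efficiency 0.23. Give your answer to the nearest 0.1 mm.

PW ≈ 44.7 mm; rainfall ≈ 10.3 mm

Precipitable water is the column-integrated vapour mass per unit area: PW = (1/g) Σ q̄ Δp, with q in kg/kg and Δp in Pa (1 kg/m² of water = 1 mm).
Layer 1000–800 hPa: Δp = 200 hPa = 20000 Pa, q̄ = 0.014 kg/kg → 0.014 × 20000 / 9.8 = 28.57 mm
Layer 800–630 hPa: Δp = 170 hPa = 17000 Pa, q̄ = 0.0051 kg/kg → 0.0051 × 17000 / 9.8 = 8.85 mm
Layer 630–530 hPa: Δp = 100 hPa = 10000 Pa, q̄ = 0.0035 kg/kg → 0.0035 × 10000 / 9.8 = 3.57 mm
Layer 530–480 hPa: Δp = 50 hPa = 5000 Pa, q̄ = 0.0031 kg/kg → 0.0031 × 5000 / 9.8 = 1.58 mm
Layer 480–350 hPa: Δp = 130 hPa = 13000 Pa, q̄ = 0.0016 kg/kg → 0.0016 × 13000 / 9.8 = 2.12 mm
PW = 28.57 + 8.85 + 3.57 + 1.58 + 2.12 = 44.69 ≈ 44.7 mm.
Rainfall = ε × PW = 0.23 × 44.7 = 10.3 mm.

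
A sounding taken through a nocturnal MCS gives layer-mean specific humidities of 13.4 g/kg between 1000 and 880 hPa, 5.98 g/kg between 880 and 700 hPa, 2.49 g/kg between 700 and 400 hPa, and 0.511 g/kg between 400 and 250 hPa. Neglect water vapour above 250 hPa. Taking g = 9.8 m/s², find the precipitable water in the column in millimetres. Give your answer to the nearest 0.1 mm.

Precipitable water is the column-integrated vapour mass per unit area: PW = (1/g) Σ q̄ Δp, with q in kg/kg and Δp in Pa (1 kg/m² of water = 1 mm).
Layer 1000–880 hPa: Δp = 120 hPa = 12000 Pa, q̄ = 0.0134 kg/kg → 0.0134 × 12000 / 9.8 = 16.41 mm
Layer 880–700 hPa: Δp = 180 hPa = 18000 Pa, q̄ = 0.00598 kg/kg → 0.00598 × 18000 / 9.8 = 10.98 mm
Layer 700–400 hPa: Δp = 300 hPa = 30000 Pa, q̄ = 0.00249 kg/kg → 0.00249 × 30000 / 9.8 = 7.62 mm
Layer 400–250 hPa: Δp = 150 hPa = 15000 Pa, q̄ = 0.000511 kg/kg → 0.000511 × 15000 / 9.8 = 0.78 mm
PW = 16.41 + 10.98 + 7.62 + 0.78 = 35.79 ≈ 35.8 mm.

PW ≈ 35.8 mm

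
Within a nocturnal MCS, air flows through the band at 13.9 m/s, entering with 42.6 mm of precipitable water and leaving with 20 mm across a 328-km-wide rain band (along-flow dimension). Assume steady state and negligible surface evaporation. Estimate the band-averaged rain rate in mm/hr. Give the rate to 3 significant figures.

R ≈ 3.45 mm/hr

Column moisture flux per unit crosswind length is F = V × PW.
Inflow: F_in = 13.9 × 42.6 = 592.14 mm·m/s
Outflow: F_out = 13.9 × 20 = 278 mm·m/s
Steady-state rate R = (F_in − F_out)/L = (592.14 − 278) / 328000 m = 9.577e-04 mm/s.
R = 9.577e-04 × 3600 = 3.45 mm/hr.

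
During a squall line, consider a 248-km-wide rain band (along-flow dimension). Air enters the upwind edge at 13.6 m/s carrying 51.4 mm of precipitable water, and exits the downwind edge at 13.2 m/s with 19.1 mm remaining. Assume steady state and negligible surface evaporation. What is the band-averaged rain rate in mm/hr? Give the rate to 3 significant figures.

Column moisture flux per unit crosswind length is F = V × PW.
Inflow: F_in = 13.6 × 51.4 = 699.04 mm·m/s
Outflow: F_out = 13.2 × 19.1 = 252.12 mm·m/s
Steady-state rate R = (F_in − F_out)/L = (699.04 − 252.12) / 248000 m = 1.802e-03 mm/s.
R = 1.802e-03 × 3600 = 6.49 mm/hr.

R ≈ 6.49 mm/hr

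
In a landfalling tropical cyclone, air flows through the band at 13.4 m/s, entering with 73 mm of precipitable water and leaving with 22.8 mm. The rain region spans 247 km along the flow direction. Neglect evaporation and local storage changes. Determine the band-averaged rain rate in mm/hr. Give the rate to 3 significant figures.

R ≈ 9.80 mm/hr

Column moisture flux per unit crosswind length is F = V × PW.
Inflow: F_in = 13.4 × 73 = 978.2 mm·m/s
Outflow: F_out = 13.4 × 22.8 = 305.52 mm·m/s
Steady-state rate R = (F_in − F_out)/L = (978.2 − 305.52) / 247000 m = 2.723e-03 mm/s.
R = 2.723e-03 × 3600 = 9.80 mm/hr.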